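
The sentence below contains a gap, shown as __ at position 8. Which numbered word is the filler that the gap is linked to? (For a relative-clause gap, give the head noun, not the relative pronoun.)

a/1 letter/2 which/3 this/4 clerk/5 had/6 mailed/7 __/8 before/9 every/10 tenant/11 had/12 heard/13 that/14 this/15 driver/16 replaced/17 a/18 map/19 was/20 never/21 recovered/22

The gap at 8 is the object of "mailed", inside a relative clause.
The relative pronoun is "which" (word 3); it is bound by the head noun immediately before it.
Its filler is the head noun "letter", at word 2.

2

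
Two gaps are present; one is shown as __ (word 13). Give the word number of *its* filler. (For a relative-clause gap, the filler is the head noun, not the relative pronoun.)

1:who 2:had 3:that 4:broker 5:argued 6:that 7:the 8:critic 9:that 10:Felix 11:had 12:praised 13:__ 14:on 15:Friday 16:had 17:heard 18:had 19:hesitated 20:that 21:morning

8

The marked gap is inside the relative clause, the direct object of "praised".
Its filler is the head noun "critic" (via "that"), at word 8.
(The other dependency links word 1 to a gap after word 17.)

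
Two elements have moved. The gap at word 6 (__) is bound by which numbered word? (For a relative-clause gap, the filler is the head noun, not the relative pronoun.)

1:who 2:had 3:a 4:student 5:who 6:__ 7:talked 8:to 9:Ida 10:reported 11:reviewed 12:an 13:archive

4

The marked gap is inside the relative clause, the subject of "talked".
Its filler is the head noun "student" (via "who"), at word 4.
(The other dependency links word 1 to a gap after word 10.)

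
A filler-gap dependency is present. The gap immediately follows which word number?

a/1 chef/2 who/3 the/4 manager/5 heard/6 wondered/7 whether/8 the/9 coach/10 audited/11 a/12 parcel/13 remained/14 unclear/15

6

The displaced element is "a chef" (word 2).
It is linked across 1 clause boundary (Ø).
It functions as the subject of "wondered", so the gap sits immediately after word 6 ("heard").
Base order: The manager heard that a chef wondered whether the coach audited a parcel.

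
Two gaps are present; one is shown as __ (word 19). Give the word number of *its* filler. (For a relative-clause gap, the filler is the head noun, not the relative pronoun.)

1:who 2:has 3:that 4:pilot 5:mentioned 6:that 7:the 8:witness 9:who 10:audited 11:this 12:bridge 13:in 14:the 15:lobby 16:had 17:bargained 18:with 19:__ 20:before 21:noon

The marked gap is the object of the preposition "with" of "bargained".
Its filler is the fronted wh-phrase "who", at word 1.
(The other dependency links word 8 to a gap after word 9.)

1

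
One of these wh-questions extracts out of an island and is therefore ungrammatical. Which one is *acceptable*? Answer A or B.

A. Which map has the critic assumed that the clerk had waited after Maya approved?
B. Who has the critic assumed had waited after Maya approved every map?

In A, the wh-phrase is extracted from inside an adjunct island (introduced by "after"), which blocks movement.
In B, the extraction path crosses only that-complement boundaries, which are transparent.
So B is grammatical.

B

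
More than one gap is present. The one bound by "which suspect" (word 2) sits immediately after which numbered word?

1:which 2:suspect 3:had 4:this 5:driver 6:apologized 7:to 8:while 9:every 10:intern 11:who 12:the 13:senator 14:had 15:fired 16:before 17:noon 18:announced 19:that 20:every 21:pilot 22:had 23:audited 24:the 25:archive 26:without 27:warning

7

The displaced element is "which suspect" (word 2).
It functions as the object of the preposition "to" of "apologized", so the gap sits immediately after word 7 ("to").
Base order: This driver had apologized to which suspect while every intern who the senator had fired before noon announced that every pilot had audited the archive without warning.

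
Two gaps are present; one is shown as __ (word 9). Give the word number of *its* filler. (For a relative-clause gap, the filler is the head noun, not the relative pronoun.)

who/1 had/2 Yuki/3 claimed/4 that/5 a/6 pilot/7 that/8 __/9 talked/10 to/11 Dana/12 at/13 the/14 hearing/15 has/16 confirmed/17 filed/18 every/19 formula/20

7

The marked gap is inside the relative clause, the subject of "talked".
Its filler is the head noun "pilot" (via "that"), at word 7.
(The other dependency links word 1 to a gap after word 17.)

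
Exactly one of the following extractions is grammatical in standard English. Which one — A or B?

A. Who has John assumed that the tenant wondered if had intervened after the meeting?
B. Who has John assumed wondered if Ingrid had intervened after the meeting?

In A, the wh-phrase is extracted from inside a wh-island (introduced by "if"), which blocks movement.
In B, the extraction path crosses only that-complement boundaries, which are transparent.
So B is grammatical.

B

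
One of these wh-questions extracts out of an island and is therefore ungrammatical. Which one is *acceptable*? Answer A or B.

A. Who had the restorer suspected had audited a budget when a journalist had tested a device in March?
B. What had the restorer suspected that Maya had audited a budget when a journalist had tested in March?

In B, the wh-phrase is extracted from inside an adjunct island (introduced by "when"), which blocks movement.
In A, the extraction path crosses only that-complement boundaries, which are transparent.
So A is grammatical.

A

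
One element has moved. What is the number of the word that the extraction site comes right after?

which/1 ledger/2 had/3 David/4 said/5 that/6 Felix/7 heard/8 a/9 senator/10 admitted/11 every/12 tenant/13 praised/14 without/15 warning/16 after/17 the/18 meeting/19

The displaced element is "which ledger" (word 2).
It is linked across 3 clause boundaries (that → Ø → Ø).
It functions as the direct object of "praised", so the gap sits immediately after word 14 ("praised").
Base order: David had said that Felix heard a senator admitted every tenant praised which ledger without warning after the meeting.

14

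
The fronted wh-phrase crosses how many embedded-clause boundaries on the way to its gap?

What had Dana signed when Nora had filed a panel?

"what" originates inside the matrix clause — no clause boundary is crossed.

0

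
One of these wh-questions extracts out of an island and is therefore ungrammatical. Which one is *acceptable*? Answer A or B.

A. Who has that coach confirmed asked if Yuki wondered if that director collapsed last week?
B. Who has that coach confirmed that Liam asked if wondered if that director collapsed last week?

A

In B, the wh-phrase is extracted from inside a wh-island (introduced by "if"), which blocks movement.
In A, the extraction path crosses only that-complement boundaries, which are transparent.
So A is grammatical.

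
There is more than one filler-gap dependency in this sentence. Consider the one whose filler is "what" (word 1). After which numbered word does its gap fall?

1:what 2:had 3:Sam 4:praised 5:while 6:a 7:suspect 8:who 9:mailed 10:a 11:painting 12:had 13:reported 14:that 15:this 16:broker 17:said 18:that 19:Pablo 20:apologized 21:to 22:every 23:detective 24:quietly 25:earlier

The displaced element is "what" (word 1).
It functions as the direct object of "praised", so the gap sits immediately after word 4 ("praised").
Base order: Sam had praised what while a suspect who mailed a painting had reported that this broker said that Pablo apologized to every detective quietly earlier.

4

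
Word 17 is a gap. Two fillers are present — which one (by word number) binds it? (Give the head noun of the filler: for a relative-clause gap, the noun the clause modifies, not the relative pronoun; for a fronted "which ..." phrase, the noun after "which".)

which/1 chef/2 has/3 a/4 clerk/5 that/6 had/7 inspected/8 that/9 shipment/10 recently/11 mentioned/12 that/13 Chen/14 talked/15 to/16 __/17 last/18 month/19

The marked gap is the object of the preposition "to" of "talked".
Its filler is the fronted wh-phrase "which chef", at word 2.
(The other dependency links word 5 to a gap after word 6.)

2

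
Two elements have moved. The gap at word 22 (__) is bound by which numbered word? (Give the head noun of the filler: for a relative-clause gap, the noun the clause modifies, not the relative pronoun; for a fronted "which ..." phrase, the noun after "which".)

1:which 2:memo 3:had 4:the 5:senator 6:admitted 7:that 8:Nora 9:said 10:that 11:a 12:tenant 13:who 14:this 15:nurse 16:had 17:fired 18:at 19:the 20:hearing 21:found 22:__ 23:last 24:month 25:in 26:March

2

The marked gap is the direct object of "found".
Its filler is the fronted wh-phrase "which memo", at word 2.
(The other dependency links word 12 to a gap after word 17.)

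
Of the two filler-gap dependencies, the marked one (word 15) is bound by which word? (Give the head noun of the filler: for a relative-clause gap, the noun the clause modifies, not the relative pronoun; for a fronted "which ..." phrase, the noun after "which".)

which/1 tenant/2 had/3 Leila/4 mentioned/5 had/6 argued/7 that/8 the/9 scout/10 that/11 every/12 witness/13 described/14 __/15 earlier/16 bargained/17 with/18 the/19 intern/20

The marked gap is inside the relative clause, the direct object of "described".
Its filler is the head noun "scout" (via "that"), at word 10.
(The other dependency links word 2 to a gap after word 5.)

10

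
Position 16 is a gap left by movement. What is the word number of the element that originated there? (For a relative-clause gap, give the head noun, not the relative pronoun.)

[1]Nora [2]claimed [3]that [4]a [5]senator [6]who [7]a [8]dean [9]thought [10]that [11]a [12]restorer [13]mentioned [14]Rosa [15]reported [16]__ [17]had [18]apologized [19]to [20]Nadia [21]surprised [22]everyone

5

The gap at 16 is the subject of "apologized", inside a relative clause.
The relative pronoun is "who" (word 6); it is bound by the head noun immediately before it.
Its filler is the head noun "senator", at word 5.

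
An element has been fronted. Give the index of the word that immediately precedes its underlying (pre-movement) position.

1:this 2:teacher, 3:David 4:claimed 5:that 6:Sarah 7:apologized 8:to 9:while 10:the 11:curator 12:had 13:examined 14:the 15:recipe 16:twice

The displaced element is "this teacher" (word 2).
It is linked across 1 clause boundary (that).
It functions as the object of the preposition "to" of "apologized", so the gap sits immediately after word 8 ("to").
Base order: David claimed that Sarah apologized to this teacher while the curator had examined the recipe twice.

8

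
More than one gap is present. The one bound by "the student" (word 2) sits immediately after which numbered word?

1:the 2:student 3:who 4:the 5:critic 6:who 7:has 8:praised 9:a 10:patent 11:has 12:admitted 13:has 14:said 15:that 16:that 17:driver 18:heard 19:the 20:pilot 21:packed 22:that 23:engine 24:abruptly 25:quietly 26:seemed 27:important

12

The displaced element is "the student" (word 2).
It is linked across 1 clause boundary (Ø).
It functions as the subject of "said", so the gap sits immediately after word 12 ("admitted").
Base order: The critic who has praised a patent has admitted that the student has said that that driver heard the pilot packed that engine abruptly quietly.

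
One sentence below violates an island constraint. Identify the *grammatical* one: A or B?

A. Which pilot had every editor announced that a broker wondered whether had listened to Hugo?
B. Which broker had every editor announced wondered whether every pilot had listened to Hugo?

B

In A, the wh-phrase is extracted from inside a wh-island (introduced by "whether"), which blocks movement.
In B, the extraction path crosses only that-complement boundaries, which are transparent.
So B is grammatical.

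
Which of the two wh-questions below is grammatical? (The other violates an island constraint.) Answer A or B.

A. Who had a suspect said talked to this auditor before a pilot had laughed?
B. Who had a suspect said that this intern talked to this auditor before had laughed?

In B, the wh-phrase is extracted from inside an adjunct island (introduced by "before"), which blocks movement.
In A, the extraction path crosses only that-complement boundaries, which are transparent.
So A is grammatical.

A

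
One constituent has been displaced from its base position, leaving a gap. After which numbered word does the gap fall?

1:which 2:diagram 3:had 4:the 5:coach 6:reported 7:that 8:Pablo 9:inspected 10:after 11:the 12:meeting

9

The displaced element is "which diagram" (word 2).
It is linked across 1 clause boundary (that).
It functions as the direct object of "inspected", so the gap sits immediately after word 9 ("inspected").
Base order: The coach had reported that Pablo inspected which diagram after the meeting.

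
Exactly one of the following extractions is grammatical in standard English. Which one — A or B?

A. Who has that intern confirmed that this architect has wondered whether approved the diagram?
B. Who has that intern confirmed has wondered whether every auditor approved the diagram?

B

In A, the wh-phrase is extracted from inside a wh-island (introduced by "whether"), which blocks movement.
In B, the extraction path crosses only that-complement boundaries, which are transparent.
So B is grammatical.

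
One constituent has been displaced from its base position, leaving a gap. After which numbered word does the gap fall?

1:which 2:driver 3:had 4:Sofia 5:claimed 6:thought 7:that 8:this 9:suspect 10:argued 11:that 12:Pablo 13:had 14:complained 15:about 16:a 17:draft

5

The displaced element is "which driver" (word 2).
It is linked across 1 clause boundary (Ø).
It functions as the subject of "thought", so the gap sits immediately after word 5 ("claimed").
Base order: Sofia had claimed that which driver thought that this suspect argued that Pablo had complained about a draft.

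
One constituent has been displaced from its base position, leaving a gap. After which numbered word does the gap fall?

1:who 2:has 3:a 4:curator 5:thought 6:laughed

5

The displaced element is "who" (word 1).
It is linked across 1 clause boundary (Ø).
It functions as the subject of "laughed", so the gap sits immediately after word 5 ("thought").
Base order: A curator has thought who laughed.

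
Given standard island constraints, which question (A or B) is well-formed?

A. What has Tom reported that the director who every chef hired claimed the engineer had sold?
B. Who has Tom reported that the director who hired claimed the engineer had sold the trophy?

In B, the wh-phrase is extracted from inside a complex-NP island (relative clause) (introduced by "who"), which blocks movement.
In A, the extraction path crosses only that-complement boundaries, which are transparent.
So A is grammatical.

A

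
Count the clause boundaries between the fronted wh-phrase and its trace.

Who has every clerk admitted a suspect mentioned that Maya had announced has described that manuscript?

"who" is extracted from the subject of "described".
Boundaries crossed, outermost first: [Ø], [that], [Ø] — 3 in total.

3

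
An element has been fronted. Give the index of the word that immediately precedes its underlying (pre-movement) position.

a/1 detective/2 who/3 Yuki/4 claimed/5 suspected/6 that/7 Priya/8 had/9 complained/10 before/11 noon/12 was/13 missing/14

The displaced element is "a detective" (word 2).
It is linked across 1 clause boundary (Ø).
It functions as the subject of "suspected", so the gap sits immediately after word 5 ("claimed").
Base order: Yuki claimed that a detective suspected that Priya had complained before noon.

5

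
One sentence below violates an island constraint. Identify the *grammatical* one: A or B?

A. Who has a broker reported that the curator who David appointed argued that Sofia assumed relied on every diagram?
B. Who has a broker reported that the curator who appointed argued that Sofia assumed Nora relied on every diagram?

A

In B, the wh-phrase is extracted from inside a complex-NP island (relative clause) (introduced by "who"), which blocks movement.
In A, the extraction path crosses only that-complement boundaries, which are transparent.
So A is grammatical.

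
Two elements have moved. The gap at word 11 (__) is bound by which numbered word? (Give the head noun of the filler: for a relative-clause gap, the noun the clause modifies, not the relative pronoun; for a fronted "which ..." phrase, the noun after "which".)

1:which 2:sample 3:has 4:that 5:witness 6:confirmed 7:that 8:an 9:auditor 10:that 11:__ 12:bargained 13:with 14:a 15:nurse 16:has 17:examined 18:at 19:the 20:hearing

9

The marked gap is inside the relative clause, the subject of "bargained".
Its filler is the head noun "auditor" (via "that"), at word 9.
(The other dependency links word 2 to a gap after word 17.)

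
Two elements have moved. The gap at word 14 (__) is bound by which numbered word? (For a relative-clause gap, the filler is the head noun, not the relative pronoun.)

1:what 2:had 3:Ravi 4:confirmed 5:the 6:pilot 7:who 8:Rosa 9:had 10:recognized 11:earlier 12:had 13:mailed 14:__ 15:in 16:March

The marked gap is the direct object of "mailed".
Its filler is the fronted wh-phrase "what", at word 1.
(The other dependency links word 6 to a gap after word 10.)

1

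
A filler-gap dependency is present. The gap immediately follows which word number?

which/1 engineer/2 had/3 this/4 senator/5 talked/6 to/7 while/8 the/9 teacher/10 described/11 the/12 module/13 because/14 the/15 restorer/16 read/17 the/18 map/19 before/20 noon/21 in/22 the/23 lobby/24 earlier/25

7

The displaced element is "which engineer" (word 2).
It functions as the object of the preposition "to" of "talked", so the gap sits immediately after word 7 ("to").
Base order: This senator had talked to which engineer while the teacher described the module because the restorer read the map before noon in the lobby earlier.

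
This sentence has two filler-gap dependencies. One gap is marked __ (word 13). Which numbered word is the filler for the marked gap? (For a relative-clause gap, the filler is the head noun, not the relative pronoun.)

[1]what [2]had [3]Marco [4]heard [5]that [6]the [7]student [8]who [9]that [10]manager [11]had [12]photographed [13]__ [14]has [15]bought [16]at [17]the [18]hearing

The marked gap is inside the relative clause, the direct object of "photographed".
Its filler is the head noun "student" (via "who"), at word 7.
(The other dependency links word 1 to a gap after word 15.)

7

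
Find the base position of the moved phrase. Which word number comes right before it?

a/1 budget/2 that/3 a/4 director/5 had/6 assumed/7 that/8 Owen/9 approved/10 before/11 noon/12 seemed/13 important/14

10

The displaced element is "a budget" (word 2).
It is linked across 1 clause boundary (that).
It functions as the direct object of "approved", so the gap sits immediately after word 10 ("approved").
Base order: A director had assumed that Owen approved a budget before noon.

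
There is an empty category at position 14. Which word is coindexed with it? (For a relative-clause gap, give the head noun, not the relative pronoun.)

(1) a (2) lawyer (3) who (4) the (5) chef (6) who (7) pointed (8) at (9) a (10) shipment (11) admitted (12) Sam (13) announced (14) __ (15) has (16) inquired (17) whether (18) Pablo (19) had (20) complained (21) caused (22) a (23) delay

2

The gap at 14 is the subject of "inquired", inside a relative clause.
The relative pronoun is "who" (word 3); it is bound by the head noun immediately before it.
Its filler is the head noun "lawyer", at word 2.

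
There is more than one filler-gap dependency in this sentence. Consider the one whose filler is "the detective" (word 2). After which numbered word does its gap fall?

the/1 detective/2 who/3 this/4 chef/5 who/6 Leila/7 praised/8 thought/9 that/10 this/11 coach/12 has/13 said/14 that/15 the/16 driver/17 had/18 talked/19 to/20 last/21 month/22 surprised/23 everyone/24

20

The displaced element is "the detective" (word 2).
It is linked across 2 clause boundaries (that → that).
It functions as the object of the preposition "to" of "talked", so the gap sits immediately after word 20 ("to").
Base order: This chef who Leila praised thought that this coach has said that the driver had talked to the detective last month.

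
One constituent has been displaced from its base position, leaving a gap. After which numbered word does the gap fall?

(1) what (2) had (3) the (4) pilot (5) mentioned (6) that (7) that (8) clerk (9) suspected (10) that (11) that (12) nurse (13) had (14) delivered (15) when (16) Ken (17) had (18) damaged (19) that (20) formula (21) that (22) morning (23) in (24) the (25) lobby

The displaced element is "what" (word 1).
It is linked across 2 clause boundaries (that → that).
It functions as the direct object of "delivered", so the gap sits immediately after word 14 ("delivered").
Base order: The pilot had mentioned that that clerk suspected that that nurse had delivered what when Ken had damaged that formula that morning in the lobby.

14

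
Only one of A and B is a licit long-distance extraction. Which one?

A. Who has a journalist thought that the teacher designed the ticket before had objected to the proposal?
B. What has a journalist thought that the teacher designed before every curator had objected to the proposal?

In A, the wh-phrase is extracted from inside an adjunct island (introduced by "before"), which blocks movement.
In B, the extraction path crosses only that-complement boundaries, which are transparent.
So B is grammatical.

B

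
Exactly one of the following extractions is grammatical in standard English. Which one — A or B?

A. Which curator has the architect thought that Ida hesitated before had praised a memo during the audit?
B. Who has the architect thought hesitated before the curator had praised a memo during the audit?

B

In A, the wh-phrase is extracted from inside an adjunct island (introduced by "before"), which blocks movement.
In B, the extraction path crosses only that-complement boundaries, which are transparent.
So B is grammatical.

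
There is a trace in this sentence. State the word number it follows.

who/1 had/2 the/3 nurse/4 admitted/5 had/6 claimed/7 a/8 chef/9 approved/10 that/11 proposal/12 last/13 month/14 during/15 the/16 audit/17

5

The displaced element is "who" (word 1).
It is linked across 1 clause boundary (Ø).
It functions as the subject of "claimed", so the gap sits immediately after word 5 ("admitted").
Base order: The nurse had admitted that who had claimed a chef approved that proposal last month during the audit.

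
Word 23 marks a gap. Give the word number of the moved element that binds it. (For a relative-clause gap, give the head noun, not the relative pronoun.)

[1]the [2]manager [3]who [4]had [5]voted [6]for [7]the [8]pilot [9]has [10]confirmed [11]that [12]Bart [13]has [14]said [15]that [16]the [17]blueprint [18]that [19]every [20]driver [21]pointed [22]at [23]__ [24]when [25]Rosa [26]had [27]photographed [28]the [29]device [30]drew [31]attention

17

The gap at 23 is the prepositional object of "pointed", inside a relative clause.
The relative pronoun is "that" (word 18); it is bound by the head noun immediately before it.
Its filler is the head noun "blueprint", at word 17.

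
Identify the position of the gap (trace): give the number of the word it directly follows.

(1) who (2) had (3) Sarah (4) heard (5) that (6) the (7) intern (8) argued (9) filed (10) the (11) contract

The displaced element is "who" (word 1).
It is linked across 2 clause boundaries (that → Ø).
It functions as the subject of "filed", so the gap sits immediately after word 8 ("argued").
Base order: Sarah had heard that the intern argued that who filed the contract.

8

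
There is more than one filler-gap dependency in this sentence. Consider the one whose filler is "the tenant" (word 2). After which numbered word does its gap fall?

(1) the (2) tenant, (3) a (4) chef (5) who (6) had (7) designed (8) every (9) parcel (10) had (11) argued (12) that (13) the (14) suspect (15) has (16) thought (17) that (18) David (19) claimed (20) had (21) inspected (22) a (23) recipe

The displaced element is "the tenant" (word 2).
It is linked across 3 clause boundaries (that → that → Ø).
It functions as the subject of "inspected", so the gap sits immediately after word 19 ("claimed").
Base order: A chef who had designed every parcel had argued that the suspect has thought that David claimed the tenant had inspected a recipe.

19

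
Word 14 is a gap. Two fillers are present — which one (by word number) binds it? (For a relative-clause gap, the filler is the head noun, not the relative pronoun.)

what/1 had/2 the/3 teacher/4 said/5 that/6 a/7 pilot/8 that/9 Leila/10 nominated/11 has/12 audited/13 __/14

The marked gap is the direct object of "audited".
Its filler is the fronted wh-phrase "what", at word 1.
(The other dependency links word 8 to a gap after word 11.)

1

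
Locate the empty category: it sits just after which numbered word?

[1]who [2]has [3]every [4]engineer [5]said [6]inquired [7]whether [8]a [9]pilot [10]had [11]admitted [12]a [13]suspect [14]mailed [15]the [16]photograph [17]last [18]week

The displaced element is "who" (word 1).
It is linked across 1 clause boundary (Ø).
It functions as the subject of "inquired", so the gap sits immediately after word 5 ("said").
Base order: Every engineer has said that who inquired whether a pilot had admitted a suspect mailed the photograph last week.

5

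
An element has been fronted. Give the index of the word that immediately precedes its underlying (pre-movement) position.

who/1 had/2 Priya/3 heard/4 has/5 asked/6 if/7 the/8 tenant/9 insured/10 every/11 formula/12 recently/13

The displaced element is "who" (word 1).
It is linked across 1 clause boundary (Ø).
It functions as the subject of "asked", so the gap sits immediately after word 4 ("heard").
Base order: Priya had heard who has asked if the tenant insured every formula recently.

4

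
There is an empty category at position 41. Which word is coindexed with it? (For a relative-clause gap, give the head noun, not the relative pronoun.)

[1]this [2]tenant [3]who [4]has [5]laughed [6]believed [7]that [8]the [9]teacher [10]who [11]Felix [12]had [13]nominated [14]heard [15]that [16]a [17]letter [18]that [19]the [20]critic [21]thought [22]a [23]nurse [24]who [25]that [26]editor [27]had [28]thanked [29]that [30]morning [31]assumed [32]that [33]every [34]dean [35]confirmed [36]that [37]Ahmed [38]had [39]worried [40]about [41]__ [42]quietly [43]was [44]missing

The gap at 41 is the prepositional object of "worried", inside a relative clause.
The relative pronoun is "that" (word 18); it is bound by the head noun immediately before it.
Its filler is the head noun "letter", at word 17.

17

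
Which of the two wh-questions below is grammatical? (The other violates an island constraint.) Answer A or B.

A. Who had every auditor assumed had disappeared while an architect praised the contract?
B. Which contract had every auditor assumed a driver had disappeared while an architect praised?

In B, the wh-phrase is extracted from inside an adjunct island (introduced by "while"), which blocks movement.
In A, the extraction path crosses only that-complement boundaries, which are transparent.
So A is grammatical.

A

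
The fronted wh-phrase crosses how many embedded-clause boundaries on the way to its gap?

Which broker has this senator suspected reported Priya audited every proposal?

1

"which broker" is extracted from the subject of "reported".
Boundaries crossed, outermost first: [Ø] — 1 in total.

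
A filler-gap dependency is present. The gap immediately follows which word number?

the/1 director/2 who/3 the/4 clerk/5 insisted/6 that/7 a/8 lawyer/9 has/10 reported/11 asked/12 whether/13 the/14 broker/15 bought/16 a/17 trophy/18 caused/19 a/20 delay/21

11

The displaced element is "the director" (word 2).
It is linked across 2 clause boundaries (that → Ø).
It functions as the subject of "asked", so the gap sits immediately after word 11 ("reported").
Base order: The clerk insisted that a lawyer has reported that the director asked whether the broker bought a trophy.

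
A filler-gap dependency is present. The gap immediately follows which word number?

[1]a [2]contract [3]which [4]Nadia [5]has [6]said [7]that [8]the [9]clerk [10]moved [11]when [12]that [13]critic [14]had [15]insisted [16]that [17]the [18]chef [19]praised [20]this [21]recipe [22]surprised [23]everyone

The displaced element is "a contract" (word 2).
It is linked across 1 clause boundary (that).
It functions as the direct object of "moved", so the gap sits immediately after word 10 ("moved").
Base order: Nadia has said that the clerk moved a contract when that critic had insisted that the chef praised this recipe.

10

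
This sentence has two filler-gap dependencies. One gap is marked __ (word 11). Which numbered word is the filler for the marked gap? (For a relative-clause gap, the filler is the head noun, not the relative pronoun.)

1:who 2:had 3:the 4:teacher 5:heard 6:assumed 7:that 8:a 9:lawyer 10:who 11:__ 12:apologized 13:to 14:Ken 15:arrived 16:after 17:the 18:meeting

The marked gap is inside the relative clause, the subject of "apologized".
Its filler is the head noun "lawyer" (via "who"), at word 9.
(The other dependency links word 1 to a gap after word 5.)

9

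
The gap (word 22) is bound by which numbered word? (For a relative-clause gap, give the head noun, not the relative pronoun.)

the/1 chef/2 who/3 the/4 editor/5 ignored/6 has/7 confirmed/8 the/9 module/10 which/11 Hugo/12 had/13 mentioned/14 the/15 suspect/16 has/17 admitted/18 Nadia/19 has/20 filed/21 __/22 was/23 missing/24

10

The gap at 22 is the object of "filed", inside a relative clause.
The relative pronoun is "which" (word 11); it is bound by the head noun immediately before it.
Its filler is the head noun "module", at word 10.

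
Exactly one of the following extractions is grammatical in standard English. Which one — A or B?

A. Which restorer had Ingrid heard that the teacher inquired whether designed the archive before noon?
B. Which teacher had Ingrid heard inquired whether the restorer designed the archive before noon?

In A, the wh-phrase is extracted from inside a wh-island (introduced by "whether"), which blocks movement.
In B, the extraction path crosses only that-complement boundaries, which are transparent.
So B is grammatical.

B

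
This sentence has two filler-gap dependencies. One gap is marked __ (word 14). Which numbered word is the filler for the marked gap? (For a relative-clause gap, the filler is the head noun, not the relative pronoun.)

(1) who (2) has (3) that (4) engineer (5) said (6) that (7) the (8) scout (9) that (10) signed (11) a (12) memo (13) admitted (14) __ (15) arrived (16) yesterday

The marked gap is the subject of "arrived".
Its filler is the fronted wh-phrase "who", at word 1.
(The other dependency links word 8 to a gap after word 9.)

1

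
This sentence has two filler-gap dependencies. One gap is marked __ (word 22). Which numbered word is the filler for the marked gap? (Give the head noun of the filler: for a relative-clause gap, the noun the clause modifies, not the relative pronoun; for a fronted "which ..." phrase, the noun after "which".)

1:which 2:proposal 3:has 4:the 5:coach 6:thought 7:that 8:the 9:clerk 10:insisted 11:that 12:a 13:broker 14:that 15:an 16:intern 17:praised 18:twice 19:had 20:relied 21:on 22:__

2

The marked gap is the object of the preposition "on" of "relied".
Its filler is the fronted wh-phrase "which proposal", at word 2.
(The other dependency links word 13 to a gap after word 17.)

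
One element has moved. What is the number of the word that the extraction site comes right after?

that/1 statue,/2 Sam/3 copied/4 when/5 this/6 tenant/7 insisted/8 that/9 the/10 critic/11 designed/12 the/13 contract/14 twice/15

4

The displaced element is "that statue" (word 2).
It functions as the direct object of "copied", so the gap sits immediately after word 4 ("copied").
Base order: Sam copied that statue when this tenant insisted that the critic designed the contract twice.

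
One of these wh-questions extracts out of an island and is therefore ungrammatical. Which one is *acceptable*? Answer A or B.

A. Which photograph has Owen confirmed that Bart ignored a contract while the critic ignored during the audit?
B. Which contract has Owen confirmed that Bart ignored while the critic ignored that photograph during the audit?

B

In A, the wh-phrase is extracted from inside an adjunct island (introduced by "while"), which blocks movement.
In B, the extraction path crosses only that-complement boundaries, which are transparent.
So B is grammatical.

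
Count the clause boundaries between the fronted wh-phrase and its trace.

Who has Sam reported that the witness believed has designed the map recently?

2

"who" is extracted from the subject of "designed".
Boundaries crossed, outermost first: [that], [Ø] — 2 in total.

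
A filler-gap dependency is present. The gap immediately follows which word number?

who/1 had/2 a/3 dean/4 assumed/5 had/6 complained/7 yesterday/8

5

The displaced element is "who" (word 1).
It is linked across 1 clause boundary (Ø).
It functions as the subject of "complained", so the gap sits immediately after word 5 ("assumed").
Base order: A dean had assumed that who had complained yesterday.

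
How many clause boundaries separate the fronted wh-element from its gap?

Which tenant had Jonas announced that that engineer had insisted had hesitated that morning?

2

"which tenant" is extracted from the subject of "hesitated".
Boundaries crossed, outermost first: [that], [Ø] — 2 in total.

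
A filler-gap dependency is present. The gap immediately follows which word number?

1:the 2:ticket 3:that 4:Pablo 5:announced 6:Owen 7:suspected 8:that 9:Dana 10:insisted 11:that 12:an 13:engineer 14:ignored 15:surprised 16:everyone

The displaced element is "the ticket" (word 2).
It is linked across 3 clause boundaries (Ø → that → that).
It functions as the direct object of "ignored", so the gap sits immediately after word 14 ("ignored").
Base order: Pablo announced Owen suspected that Dana insisted that an engineer ignored the ticket.

14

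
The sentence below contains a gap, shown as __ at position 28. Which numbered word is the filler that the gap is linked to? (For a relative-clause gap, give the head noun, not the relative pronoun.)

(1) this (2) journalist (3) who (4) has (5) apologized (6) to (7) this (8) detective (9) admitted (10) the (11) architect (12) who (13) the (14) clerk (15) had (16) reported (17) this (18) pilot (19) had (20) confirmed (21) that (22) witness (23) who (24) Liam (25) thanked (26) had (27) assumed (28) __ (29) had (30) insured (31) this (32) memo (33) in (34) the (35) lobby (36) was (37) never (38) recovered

11

The gap at 28 is the subject of "insured", inside a relative clause.
The relative pronoun is "who" (word 12); it is bound by the head noun immediately before it.
Its filler is the head noun "architect", at word 11.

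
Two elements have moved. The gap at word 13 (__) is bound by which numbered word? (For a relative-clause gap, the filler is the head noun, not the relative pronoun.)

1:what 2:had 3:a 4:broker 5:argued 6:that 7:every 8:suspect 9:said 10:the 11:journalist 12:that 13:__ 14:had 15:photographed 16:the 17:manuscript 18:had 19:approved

The marked gap is inside the relative clause, the subject of "photographed".
Its filler is the head noun "journalist" (via "that"), at word 11.
(The other dependency links word 1 to a gap after word 19.)

11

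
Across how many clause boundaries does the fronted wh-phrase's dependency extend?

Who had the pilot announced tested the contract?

"who" is extracted from the subject of "tested".
Boundaries crossed, outermost first: [Ø] — 1 in total.

1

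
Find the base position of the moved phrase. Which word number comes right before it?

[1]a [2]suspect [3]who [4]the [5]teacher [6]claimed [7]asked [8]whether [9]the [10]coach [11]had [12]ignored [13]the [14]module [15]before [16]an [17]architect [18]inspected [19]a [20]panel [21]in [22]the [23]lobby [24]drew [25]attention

The displaced element is "a suspect" (word 2).
It is linked across 1 clause boundary (Ø).
It functions as the subject of "asked", so the gap sits immediately after word 6 ("claimed").
Base order: The teacher claimed that a suspect asked whether the coach had ignored the module before an architect inspected a panel in the lobby.

6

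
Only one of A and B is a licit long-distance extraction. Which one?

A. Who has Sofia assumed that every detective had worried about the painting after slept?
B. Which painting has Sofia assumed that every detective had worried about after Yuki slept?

In A, the wh-phrase is extracted from inside an adjunct island (introduced by "after"), which blocks movement.
In B, the extraction path crosses only that-complement boundaries, which are transparent.
So B is grammatical.

B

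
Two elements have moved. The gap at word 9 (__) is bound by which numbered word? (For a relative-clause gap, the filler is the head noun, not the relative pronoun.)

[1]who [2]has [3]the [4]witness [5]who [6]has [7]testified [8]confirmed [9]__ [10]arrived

1

The marked gap is the subject of "arrived".
Its filler is the fronted wh-phrase "who", at word 1.
(The other dependency links word 4 to a gap after word 5.)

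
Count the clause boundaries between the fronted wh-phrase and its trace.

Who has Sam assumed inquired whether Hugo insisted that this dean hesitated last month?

1

"who" is extracted from the subject of "inquired".
Boundaries crossed, outermost first: [Ø] — 1 in total.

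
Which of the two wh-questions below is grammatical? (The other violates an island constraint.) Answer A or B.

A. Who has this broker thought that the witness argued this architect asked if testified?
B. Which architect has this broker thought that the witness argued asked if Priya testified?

B

In A, the wh-phrase is extracted from inside a wh-island (introduced by "if"), which blocks movement.
In B, the extraction path crosses only that-complement boundaries, which are transparent.
So B is grammatical.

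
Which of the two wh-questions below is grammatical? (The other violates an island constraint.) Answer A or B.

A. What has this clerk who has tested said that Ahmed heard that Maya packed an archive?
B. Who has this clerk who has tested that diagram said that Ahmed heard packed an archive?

In A, the wh-phrase is extracted from inside a complex-NP island (relative clause) (introduced by "who"), which blocks movement.
In B, the extraction path crosses only that-complement boundaries, which are transparent.
So B is grammatical.

B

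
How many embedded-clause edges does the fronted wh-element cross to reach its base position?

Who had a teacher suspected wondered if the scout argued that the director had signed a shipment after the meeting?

"who" is extracted from the subject of "wondered".
Boundaries crossed, outermost first: [Ø] — 1 in total.

1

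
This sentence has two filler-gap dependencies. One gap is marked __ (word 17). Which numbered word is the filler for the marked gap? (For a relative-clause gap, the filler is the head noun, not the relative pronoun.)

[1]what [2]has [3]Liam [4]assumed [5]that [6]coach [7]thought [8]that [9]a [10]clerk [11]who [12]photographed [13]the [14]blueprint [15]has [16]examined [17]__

The marked gap is the direct object of "examined".
Its filler is the fronted wh-phrase "what", at word 1.
(The other dependency links word 10 to a gap after word 11.)

1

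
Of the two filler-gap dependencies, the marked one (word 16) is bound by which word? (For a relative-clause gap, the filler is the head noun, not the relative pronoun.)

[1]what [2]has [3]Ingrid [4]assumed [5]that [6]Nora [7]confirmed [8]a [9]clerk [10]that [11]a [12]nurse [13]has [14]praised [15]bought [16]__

The marked gap is the direct object of "bought".
Its filler is the fronted wh-phrase "what", at word 1.
(The other dependency links word 9 to a gap after word 14.)

1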